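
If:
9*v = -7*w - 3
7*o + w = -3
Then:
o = -w/7 - 3/7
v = -7*w/9 - 1/3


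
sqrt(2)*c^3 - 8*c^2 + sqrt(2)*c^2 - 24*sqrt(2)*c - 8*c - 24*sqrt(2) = (c - 6*sqrt(2))*(c + 2*sqrt(2))*(sqrt(2)*c + sqrt(2))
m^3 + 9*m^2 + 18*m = m*(m + 3)*(m + 6)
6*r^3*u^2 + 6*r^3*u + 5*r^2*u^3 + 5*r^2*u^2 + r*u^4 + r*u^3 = u*(2*r + u)*(3*r + u)*(r*u + r)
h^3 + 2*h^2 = h^2*(h + 2)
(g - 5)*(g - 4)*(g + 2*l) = g^3 + 2*g^2*l - 9*g^2 - 18*g*l + 20*g + 40*l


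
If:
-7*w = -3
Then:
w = 3/7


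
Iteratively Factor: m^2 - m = (m)*(m - 1)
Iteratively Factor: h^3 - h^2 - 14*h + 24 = (h - 2)*(h^2 + h - 12) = (h - 3)*(h - 2)*(h + 4)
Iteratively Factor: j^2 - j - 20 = (j - 5)*(j + 4)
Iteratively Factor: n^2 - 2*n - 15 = (n - 5)*(n + 3)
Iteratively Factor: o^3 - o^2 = (o - 1)*(o^2) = o*(o - 1)*(o)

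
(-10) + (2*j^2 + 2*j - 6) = 2*j^2 + 2*j - 16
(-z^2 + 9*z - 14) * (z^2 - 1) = -z^4 + 9*z^3 - 13*z^2 - 9*z + 14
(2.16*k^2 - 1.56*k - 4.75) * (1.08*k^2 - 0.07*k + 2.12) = 2.3328*k^4 - 1.836*k^3 - 0.441600000000001*k^2 - 2.9747*k - 10.07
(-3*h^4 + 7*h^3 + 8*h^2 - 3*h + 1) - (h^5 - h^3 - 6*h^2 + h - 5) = -h^5 - 3*h^4 + 8*h^3 + 14*h^2 - 4*h + 6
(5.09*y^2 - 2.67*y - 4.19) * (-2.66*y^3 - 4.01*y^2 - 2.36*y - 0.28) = -13.5394*y^5 - 13.3087*y^4 + 9.8397*y^3 + 21.6779*y^2 + 10.636*y + 1.1732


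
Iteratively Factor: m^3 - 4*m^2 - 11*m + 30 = (m - 2)*(m^2 - 2*m - 15) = (m - 5)*(m - 2)*(m + 3)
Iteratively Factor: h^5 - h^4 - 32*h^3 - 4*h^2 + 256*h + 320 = (h - 4)*(h^4 + 3*h^3 - 20*h^2 - 84*h - 80) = (h - 4)*(h + 4)*(h^3 - h^2 - 16*h - 20) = (h - 4)*(h + 2)*(h + 4)*(h^2 - 3*h - 10) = (h - 5)*(h - 4)*(h + 2)*(h + 4)*(h + 2)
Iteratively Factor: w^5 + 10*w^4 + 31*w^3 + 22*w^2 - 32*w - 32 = (w + 4)*(w^4 + 6*w^3 + 7*w^2 - 6*w - 8) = (w + 2)*(w + 4)*(w^3 + 4*w^2 - w - 4) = (w + 2)*(w + 4)^2*(w^2 - 1) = (w - 1)*(w + 2)*(w + 4)^2*(w + 1)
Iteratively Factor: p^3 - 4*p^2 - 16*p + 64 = (p - 4)*(p^2 - 16) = (p - 4)^2*(p + 4)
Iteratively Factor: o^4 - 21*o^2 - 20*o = (o - 5)*(o^3 + 5*o^2 + 4*o) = (o - 5)*(o + 1)*(o^2 + 4*o) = (o - 5)*(o + 1)*(o + 4)*(o)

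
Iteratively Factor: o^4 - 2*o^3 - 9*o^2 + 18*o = (o - 3)*(o^3 + o^2 - 6*o) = o*(o - 3)*(o^2 + o - 6) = o*(o - 3)*(o + 3)*(o - 2)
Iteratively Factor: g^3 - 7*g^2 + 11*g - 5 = (g - 1)*(g^2 - 6*g + 5) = (g - 5)*(g - 1)*(g - 1)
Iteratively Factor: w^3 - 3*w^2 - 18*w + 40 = (w + 4)*(w^2 - 7*w + 10) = (w - 2)*(w + 4)*(w - 5)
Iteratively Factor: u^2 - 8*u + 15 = (u - 3)*(u - 5)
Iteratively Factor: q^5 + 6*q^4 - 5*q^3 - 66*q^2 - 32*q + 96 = (q - 1)*(q^4 + 7*q^3 + 2*q^2 - 64*q - 96) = (q - 1)*(q + 4)*(q^3 + 3*q^2 - 10*q - 24) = (q - 1)*(q + 2)*(q + 4)*(q^2 + q - 12) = (q - 1)*(q + 2)*(q + 4)^2*(q - 3)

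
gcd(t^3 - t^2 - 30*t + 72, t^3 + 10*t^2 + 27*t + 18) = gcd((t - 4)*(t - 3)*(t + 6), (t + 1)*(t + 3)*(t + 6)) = t + 6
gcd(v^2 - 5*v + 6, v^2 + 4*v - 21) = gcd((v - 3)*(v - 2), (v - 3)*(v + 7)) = v - 3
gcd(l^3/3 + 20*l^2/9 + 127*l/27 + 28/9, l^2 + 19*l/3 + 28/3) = l + 7/3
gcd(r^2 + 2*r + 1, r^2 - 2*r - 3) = r + 1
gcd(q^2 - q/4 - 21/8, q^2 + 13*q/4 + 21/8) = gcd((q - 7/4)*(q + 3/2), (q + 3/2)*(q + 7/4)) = q + 3/2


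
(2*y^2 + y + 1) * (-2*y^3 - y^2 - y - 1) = -4*y^5 - 4*y^4 - 5*y^3 - 4*y^2 - 2*y - 1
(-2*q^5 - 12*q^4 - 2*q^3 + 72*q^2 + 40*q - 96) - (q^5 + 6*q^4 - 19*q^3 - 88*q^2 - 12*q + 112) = -3*q^5 - 18*q^4 + 17*q^3 + 160*q^2 + 52*q - 208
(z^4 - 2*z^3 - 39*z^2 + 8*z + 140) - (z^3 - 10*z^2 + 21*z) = z^4 - 3*z^3 - 29*z^2 - 13*z + 140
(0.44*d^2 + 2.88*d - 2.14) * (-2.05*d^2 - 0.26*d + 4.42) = -0.902*d^4 - 6.0184*d^3 + 5.583*d^2 + 13.286*d - 9.4588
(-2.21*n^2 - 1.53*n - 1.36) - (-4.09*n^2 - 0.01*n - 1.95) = 1.88*n^2 - 1.52*n + 0.59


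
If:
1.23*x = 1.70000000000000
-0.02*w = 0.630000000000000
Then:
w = -31.50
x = 1.38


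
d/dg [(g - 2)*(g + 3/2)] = 2*g - 1/2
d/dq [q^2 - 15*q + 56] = 2*q - 15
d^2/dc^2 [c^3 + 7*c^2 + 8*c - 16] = 6*c + 14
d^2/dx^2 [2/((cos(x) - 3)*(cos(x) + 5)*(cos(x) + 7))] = 2*(-346*(1 - cos(x)^2)^2 + 12*sin(x)^6 + 3*cos(x)^6 - 99*cos(x)^5 - 774*cos(x)^3 - 3957*cos(x)^2 + 681*cos(x) + 2226)/((cos(x) - 3)^3*(cos(x) + 5)^3*(cos(x) + 7)^3)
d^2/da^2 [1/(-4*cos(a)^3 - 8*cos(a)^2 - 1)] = 4*((3*cos(a) + 4)^2*(cos(4*a) - 1) - (3*cos(a) + 16*cos(2*a) + 9*cos(3*a))*(4*cos(a)^3 + 8*cos(a)^2 + 1)/4)/(4*cos(a)^3 + 8*cos(a)^2 + 1)^3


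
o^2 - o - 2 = (o - 2)*(o + 1)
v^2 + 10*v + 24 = (v + 4)*(v + 6)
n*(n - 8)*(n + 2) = n^3 - 6*n^2 - 16*n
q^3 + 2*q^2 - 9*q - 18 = (q - 3)*(q + 2)*(q + 3)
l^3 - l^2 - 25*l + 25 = (l - 5)*(l - 1)*(l + 5)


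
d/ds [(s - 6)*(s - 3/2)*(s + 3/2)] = 3*s^2 - 12*s - 9/4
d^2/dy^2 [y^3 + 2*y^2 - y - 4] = 6*y + 4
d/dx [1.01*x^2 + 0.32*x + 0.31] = 2.02*x + 0.32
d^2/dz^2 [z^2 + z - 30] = 2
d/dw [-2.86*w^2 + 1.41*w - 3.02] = 1.41 - 5.72*w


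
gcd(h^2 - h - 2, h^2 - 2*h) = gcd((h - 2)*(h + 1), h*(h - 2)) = h - 2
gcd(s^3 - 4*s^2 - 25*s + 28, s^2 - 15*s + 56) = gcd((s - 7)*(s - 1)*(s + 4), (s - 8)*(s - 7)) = s - 7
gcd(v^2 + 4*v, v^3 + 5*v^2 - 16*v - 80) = v + 4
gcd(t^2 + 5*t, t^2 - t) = t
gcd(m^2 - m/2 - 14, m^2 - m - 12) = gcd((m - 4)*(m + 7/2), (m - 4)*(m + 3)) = m - 4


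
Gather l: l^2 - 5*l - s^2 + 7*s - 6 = l^2 - 5*l - s^2 + 7*s - 6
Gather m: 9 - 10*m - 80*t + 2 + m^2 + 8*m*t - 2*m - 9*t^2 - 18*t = m^2 + m*(8*t - 12) - 9*t^2 - 98*t + 11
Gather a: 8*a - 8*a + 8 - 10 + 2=0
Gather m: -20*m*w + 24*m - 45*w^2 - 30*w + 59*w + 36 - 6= m*(24 - 20*w) - 45*w^2 + 29*w + 30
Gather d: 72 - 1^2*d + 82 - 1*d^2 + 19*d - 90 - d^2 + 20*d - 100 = -2*d^2 + 38*d - 36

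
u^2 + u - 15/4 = (u - 3/2)*(u + 5/2)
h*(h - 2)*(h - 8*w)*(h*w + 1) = h^4*w - 8*h^3*w^2 - 2*h^3*w + h^3 + 16*h^2*w^2 - 8*h^2*w - 2*h^2 + 16*h*w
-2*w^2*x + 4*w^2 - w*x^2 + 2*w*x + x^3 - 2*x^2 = (-2*w + x)*(w + x)*(x - 2)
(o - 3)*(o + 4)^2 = o^3 + 5*o^2 - 8*o - 48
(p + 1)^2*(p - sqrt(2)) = p^3 - sqrt(2)*p^2 + 2*p^2 - 2*sqrt(2)*p + p - sqrt(2)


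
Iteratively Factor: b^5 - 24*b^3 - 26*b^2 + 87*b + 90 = (b + 3)*(b^4 - 3*b^3 - 15*b^2 + 19*b + 30) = (b - 5)*(b + 3)*(b^3 + 2*b^2 - 5*b - 6) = (b - 5)*(b + 3)^2*(b^2 - b - 2) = (b - 5)*(b + 1)*(b + 3)^2*(b - 2)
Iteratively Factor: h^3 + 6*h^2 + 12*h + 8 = (h + 2)*(h^2 + 4*h + 4) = (h + 2)^2*(h + 2)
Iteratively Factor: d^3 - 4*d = (d - 2)*(d^2 + 2*d) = (d - 2)*(d + 2)*(d)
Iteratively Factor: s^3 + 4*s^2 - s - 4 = (s - 1)*(s^2 + 5*s + 4) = (s - 1)*(s + 4)*(s + 1)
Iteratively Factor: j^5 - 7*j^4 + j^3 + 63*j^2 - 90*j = (j)*(j^4 - 7*j^3 + j^2 + 63*j - 90) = j*(j - 3)*(j^3 - 4*j^2 - 11*j + 30) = j*(j - 3)*(j + 3)*(j^2 - 7*j + 10) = j*(j - 3)*(j - 2)*(j + 3)*(j - 5)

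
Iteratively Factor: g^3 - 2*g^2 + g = (g - 1)*(g^2 - g) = g*(g - 1)*(g - 1)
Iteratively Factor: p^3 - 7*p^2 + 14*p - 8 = (p - 4)*(p^2 - 3*p + 2) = (p - 4)*(p - 2)*(p - 1)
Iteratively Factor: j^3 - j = (j - 1)*(j^2 + j) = j*(j - 1)*(j + 1)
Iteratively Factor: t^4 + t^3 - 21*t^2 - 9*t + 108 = (t + 4)*(t^3 - 3*t^2 - 9*t + 27) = (t + 3)*(t + 4)*(t^2 - 6*t + 9) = (t - 3)*(t + 3)*(t + 4)*(t - 3)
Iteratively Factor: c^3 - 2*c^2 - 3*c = (c)*(c^2 - 2*c - 3) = c*(c - 3)*(c + 1)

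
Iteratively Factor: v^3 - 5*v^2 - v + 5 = (v - 1)*(v^2 - 4*v - 5) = (v - 1)*(v + 1)*(v - 5)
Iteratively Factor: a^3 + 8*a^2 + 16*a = (a + 4)*(a^2 + 4*a) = a*(a + 4)*(a + 4)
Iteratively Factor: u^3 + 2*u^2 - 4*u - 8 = (u + 2)*(u^2 - 4) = (u - 2)*(u + 2)*(u + 2)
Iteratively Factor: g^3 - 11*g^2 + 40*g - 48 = (g - 4)*(g^2 - 7*g + 12) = (g - 4)^2*(g - 3)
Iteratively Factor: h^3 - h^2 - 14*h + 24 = (h - 3)*(h^2 + 2*h - 8) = (h - 3)*(h - 2)*(h + 4)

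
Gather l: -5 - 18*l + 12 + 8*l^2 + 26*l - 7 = 8*l^2 + 8*l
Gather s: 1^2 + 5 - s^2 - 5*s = -s^2 - 5*s + 6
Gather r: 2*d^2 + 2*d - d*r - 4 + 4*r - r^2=2*d^2 + 2*d - r^2 + r*(4 - d) - 4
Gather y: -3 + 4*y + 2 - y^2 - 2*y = -y^2 + 2*y - 1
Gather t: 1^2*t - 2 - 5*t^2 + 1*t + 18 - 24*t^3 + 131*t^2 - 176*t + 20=-24*t^3 + 126*t^2 - 174*t + 36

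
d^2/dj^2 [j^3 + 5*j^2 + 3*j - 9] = 6*j + 10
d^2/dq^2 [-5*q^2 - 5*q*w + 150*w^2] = -10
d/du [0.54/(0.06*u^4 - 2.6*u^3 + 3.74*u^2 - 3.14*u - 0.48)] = (-0.1296*u^3 + 4.212*u^2 - 4.0392*u + 1.6956)/(-0.06*u^4 + 2.6*u^3 - 3.74*u^2 + 3.14*u + 0.48)^2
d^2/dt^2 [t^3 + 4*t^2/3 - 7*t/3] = 6*t + 8/3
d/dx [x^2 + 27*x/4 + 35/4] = 2*x + 27/4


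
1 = 1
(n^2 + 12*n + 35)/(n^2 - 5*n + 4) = (n^2 + 12*n + 35)/(n^2 - 5*n + 4)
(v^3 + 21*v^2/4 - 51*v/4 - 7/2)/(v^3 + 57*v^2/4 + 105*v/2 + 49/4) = (v - 2)/(v + 7)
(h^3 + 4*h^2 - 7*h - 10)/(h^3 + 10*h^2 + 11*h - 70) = (h + 1)/(h + 7)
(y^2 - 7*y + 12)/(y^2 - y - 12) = (y - 3)/(y + 3)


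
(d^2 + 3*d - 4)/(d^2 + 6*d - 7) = (d + 4)/(d + 7)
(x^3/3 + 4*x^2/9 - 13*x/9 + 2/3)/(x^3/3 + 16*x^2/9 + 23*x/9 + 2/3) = (3*x^2 - 5*x + 2)/(3*x^2 + 7*x + 2)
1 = 1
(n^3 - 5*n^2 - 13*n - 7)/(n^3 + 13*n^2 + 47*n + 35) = (n^2 - 6*n - 7)/(n^2 + 12*n + 35)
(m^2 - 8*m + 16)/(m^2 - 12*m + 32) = (m - 4)/(m - 8)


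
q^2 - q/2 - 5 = (q - 5/2)*(q + 2)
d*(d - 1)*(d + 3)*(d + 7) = d^4 + 9*d^3 + 11*d^2 - 21*d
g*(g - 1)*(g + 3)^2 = g^4 + 5*g^3 + 3*g^2 - 9*g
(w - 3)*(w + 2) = w^2 - w - 6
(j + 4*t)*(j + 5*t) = j^2 + 9*j*t + 20*t^2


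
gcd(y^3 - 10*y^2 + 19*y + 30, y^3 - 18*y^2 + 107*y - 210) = y^2 - 11*y + 30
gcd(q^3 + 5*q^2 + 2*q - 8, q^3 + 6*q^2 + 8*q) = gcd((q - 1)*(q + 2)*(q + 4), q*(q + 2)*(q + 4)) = q^2 + 6*q + 8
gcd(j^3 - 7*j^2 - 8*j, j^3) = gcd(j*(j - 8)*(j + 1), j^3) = j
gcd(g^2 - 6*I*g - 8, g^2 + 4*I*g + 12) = g - 2*I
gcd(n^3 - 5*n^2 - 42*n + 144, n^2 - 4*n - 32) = n - 8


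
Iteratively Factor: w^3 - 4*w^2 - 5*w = (w - 5)*(w^2 + w) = (w - 5)*(w + 1)*(w)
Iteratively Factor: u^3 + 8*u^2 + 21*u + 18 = (u + 2)*(u^2 + 6*u + 9) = (u + 2)*(u + 3)*(u + 3)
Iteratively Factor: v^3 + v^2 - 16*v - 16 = (v - 4)*(v^2 + 5*v + 4) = (v - 4)*(v + 1)*(v + 4)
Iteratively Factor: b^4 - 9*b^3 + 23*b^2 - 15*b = (b - 3)*(b^3 - 6*b^2 + 5*b) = (b - 3)*(b - 1)*(b^2 - 5*b) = b*(b - 3)*(b - 1)*(b - 5)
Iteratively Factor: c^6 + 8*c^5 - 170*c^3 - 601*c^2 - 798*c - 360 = (c + 3)*(c^5 + 5*c^4 - 15*c^3 - 125*c^2 - 226*c - 120) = (c - 5)*(c + 3)*(c^4 + 10*c^3 + 35*c^2 + 50*c + 24) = (c - 5)*(c + 3)^2*(c^3 + 7*c^2 + 14*c + 8) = (c - 5)*(c + 3)^2*(c + 4)*(c^2 + 3*c + 2) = (c - 5)*(c + 1)*(c + 3)^2*(c + 4)*(c + 2)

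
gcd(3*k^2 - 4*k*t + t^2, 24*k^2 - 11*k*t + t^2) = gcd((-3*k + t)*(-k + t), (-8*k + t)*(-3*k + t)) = -3*k + t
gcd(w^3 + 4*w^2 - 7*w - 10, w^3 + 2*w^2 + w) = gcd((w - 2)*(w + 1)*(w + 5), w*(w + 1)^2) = w + 1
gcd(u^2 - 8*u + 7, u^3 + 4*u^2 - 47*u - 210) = u - 7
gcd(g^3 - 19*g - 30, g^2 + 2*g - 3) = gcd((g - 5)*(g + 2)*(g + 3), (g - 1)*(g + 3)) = g + 3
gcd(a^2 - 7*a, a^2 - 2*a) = a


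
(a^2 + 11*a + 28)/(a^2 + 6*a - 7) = (a + 4)/(a - 1)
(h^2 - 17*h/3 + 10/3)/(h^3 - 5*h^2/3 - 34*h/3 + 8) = (h - 5)/(h^2 - h - 12)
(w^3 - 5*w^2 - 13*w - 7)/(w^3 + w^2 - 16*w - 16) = (w^2 - 6*w - 7)/(w^2 - 16)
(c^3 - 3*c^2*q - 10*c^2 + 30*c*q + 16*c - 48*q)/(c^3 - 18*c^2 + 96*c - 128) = (c - 3*q)/(c - 8)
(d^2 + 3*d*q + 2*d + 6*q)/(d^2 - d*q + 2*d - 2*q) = (-d - 3*q)/(-d + q)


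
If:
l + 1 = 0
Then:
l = -1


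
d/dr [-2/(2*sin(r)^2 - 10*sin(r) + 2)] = (2*sin(r) - 5)*cos(r)/(sin(r)^2 - 5*sin(r) + 1)^2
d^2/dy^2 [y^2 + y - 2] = 2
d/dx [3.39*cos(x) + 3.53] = -3.39*sin(x)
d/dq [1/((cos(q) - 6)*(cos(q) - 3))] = (2*cos(q) - 9)*sin(q)/((cos(q) - 6)^2*(cos(q) - 3)^2)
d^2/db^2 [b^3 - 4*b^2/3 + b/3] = 6*b - 8/3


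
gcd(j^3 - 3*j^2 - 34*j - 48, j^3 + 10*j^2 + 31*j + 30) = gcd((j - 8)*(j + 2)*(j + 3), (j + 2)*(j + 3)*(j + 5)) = j^2 + 5*j + 6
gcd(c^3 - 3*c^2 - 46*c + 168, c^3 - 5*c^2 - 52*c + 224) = c^2 + 3*c - 28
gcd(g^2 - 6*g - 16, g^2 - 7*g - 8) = g - 8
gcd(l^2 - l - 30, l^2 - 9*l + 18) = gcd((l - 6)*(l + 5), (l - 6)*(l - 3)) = l - 6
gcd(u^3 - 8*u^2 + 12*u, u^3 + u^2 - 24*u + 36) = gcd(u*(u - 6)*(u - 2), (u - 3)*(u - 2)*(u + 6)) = u - 2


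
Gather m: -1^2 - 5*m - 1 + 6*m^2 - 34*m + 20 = 6*m^2 - 39*m + 18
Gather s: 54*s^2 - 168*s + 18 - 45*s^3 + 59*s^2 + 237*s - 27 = -45*s^3 + 113*s^2 + 69*s - 9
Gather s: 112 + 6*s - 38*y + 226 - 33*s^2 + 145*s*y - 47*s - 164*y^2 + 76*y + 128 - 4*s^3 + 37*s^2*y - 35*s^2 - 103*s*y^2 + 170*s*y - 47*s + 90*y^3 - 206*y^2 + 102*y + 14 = -4*s^3 + s^2*(37*y - 68) + s*(-103*y^2 + 315*y - 88) + 90*y^3 - 370*y^2 + 140*y + 480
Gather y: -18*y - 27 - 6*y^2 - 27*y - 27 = -6*y^2 - 45*y - 54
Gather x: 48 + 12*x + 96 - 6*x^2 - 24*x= -6*x^2 - 12*x + 144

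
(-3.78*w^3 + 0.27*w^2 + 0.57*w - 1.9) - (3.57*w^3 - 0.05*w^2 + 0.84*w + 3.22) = -7.35*w^3 + 0.32*w^2 - 0.27*w - 5.12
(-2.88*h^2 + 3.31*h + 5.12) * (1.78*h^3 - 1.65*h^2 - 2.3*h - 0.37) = -5.1264*h^5 + 10.6438*h^4 + 10.2761*h^3 - 14.9954*h^2 - 13.0007*h - 1.8944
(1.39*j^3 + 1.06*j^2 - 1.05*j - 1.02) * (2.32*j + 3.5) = 3.2248*j^4 + 7.3242*j^3 + 1.274*j^2 - 6.0414*j - 3.57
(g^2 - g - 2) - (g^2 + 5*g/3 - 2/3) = -8*g/3 - 4/3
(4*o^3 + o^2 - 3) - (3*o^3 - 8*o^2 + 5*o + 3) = o^3 + 9*o^2 - 5*o - 6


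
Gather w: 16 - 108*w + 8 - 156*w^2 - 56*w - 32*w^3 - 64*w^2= -32*w^3 - 220*w^2 - 164*w + 24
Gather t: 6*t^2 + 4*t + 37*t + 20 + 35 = 6*t^2 + 41*t + 55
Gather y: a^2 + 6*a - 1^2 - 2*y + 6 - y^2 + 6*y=a^2 + 6*a - y^2 + 4*y + 5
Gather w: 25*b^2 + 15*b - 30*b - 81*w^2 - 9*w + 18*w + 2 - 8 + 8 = 25*b^2 - 15*b - 81*w^2 + 9*w + 2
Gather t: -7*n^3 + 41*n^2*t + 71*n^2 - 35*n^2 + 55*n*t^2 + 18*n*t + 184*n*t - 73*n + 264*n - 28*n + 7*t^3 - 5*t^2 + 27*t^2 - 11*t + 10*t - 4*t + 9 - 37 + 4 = -7*n^3 + 36*n^2 + 163*n + 7*t^3 + t^2*(55*n + 22) + t*(41*n^2 + 202*n - 5) - 24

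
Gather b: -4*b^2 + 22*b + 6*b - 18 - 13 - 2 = -4*b^2 + 28*b - 33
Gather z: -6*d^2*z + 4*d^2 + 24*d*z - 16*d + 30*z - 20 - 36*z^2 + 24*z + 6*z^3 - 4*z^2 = 4*d^2 - 16*d + 6*z^3 - 40*z^2 + z*(-6*d^2 + 24*d + 54) - 20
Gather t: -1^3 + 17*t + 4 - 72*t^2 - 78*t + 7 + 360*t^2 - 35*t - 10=288*t^2 - 96*t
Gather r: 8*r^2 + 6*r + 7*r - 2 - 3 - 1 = 8*r^2 + 13*r - 6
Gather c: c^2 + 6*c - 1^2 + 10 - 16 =c^2 + 6*c - 7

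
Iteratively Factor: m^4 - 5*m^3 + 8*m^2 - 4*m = (m)*(m^3 - 5*m^2 + 8*m - 4) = m*(m - 2)*(m^2 - 3*m + 2) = m*(m - 2)*(m - 1)*(m - 2)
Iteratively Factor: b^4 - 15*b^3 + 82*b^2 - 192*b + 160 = (b - 4)*(b^3 - 11*b^2 + 38*b - 40) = (b - 4)*(b - 2)*(b^2 - 9*b + 20) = (b - 5)*(b - 4)*(b - 2)*(b - 4)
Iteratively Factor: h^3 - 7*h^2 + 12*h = (h)*(h^2 - 7*h + 12) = h*(h - 4)*(h - 3)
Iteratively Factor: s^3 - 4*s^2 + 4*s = (s - 2)*(s^2 - 2*s) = (s - 2)^2*(s)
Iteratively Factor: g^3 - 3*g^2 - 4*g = (g - 4)*(g^2 + g) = g*(g - 4)*(g + 1)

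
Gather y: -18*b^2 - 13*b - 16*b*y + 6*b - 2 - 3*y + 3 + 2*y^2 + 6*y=-18*b^2 - 7*b + 2*y^2 + y*(3 - 16*b) + 1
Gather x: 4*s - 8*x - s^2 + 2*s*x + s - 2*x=-s^2 + 5*s + x*(2*s - 10)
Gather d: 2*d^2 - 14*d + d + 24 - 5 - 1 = 2*d^2 - 13*d + 18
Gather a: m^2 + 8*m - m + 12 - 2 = m^2 + 7*m + 10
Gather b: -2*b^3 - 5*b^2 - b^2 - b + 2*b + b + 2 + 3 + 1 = -2*b^3 - 6*b^2 + 2*b + 6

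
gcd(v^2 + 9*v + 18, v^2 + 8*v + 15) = v + 3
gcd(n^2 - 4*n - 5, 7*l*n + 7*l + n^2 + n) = n + 1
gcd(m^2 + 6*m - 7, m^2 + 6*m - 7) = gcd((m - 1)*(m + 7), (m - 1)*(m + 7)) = m^2 + 6*m - 7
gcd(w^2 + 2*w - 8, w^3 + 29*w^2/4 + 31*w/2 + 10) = w + 4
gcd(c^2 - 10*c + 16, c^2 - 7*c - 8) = c - 8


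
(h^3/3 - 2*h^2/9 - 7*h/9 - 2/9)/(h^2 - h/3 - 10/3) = (3*h^2 + 4*h + 1)/(3*(3*h + 5))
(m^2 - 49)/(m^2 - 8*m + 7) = (m + 7)/(m - 1)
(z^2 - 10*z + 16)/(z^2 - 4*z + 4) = (z - 8)/(z - 2)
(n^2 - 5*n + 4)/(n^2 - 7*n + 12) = (n - 1)/(n - 3)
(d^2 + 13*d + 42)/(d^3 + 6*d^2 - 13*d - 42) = (d + 6)/(d^2 - d - 6)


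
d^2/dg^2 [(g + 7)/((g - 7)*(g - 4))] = 2*(g^3 + 21*g^2 - 315*g + 959)/(g^6 - 33*g^5 + 447*g^4 - 3179*g^3 + 12516*g^2 - 25872*g + 21952)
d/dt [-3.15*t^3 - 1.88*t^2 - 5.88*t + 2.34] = -9.45*t^2 - 3.76*t - 5.88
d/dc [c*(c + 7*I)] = 2*c + 7*I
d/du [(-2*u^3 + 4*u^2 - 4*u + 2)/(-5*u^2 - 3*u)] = 2*(5*u^4 + 6*u^3 - 16*u^2 + 10*u + 3)/(u^2*(25*u^2 + 30*u + 9))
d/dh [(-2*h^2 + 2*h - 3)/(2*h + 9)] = 4*(-h^2 - 9*h + 6)/(4*h^2 + 36*h + 81)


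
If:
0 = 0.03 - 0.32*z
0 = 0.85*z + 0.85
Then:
No Solution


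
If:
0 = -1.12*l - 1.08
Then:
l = -0.96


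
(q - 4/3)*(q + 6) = q^2 + 14*q/3 - 8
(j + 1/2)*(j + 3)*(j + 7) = j^3 + 21*j^2/2 + 26*j + 21/2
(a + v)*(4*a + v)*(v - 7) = 4*a^2*v - 28*a^2 + 5*a*v^2 - 35*a*v + v^3 - 7*v^2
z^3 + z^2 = z^2*(z + 1)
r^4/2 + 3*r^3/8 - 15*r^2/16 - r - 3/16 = (r/2 + 1/2)*(r - 3/2)*(r + 1/4)*(r + 1)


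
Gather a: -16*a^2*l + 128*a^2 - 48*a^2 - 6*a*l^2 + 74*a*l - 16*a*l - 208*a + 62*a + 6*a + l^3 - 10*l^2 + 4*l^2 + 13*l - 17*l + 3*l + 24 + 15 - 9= a^2*(80 - 16*l) + a*(-6*l^2 + 58*l - 140) + l^3 - 6*l^2 - l + 30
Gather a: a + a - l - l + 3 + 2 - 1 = 2*a - 2*l + 4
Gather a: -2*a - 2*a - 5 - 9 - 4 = -4*a - 18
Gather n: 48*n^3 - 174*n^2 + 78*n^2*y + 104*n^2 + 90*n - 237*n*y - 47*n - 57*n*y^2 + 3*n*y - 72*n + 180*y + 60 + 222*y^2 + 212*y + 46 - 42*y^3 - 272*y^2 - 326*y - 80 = 48*n^3 + n^2*(78*y - 70) + n*(-57*y^2 - 234*y - 29) - 42*y^3 - 50*y^2 + 66*y + 26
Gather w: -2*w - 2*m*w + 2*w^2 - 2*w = 2*w^2 + w*(-2*m - 4)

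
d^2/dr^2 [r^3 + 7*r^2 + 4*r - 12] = 6*r + 14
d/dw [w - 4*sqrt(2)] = 1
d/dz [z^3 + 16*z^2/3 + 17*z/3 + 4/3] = 3*z^2 + 32*z/3 + 17/3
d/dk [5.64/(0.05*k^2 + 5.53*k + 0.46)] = (-0.564*k - 31.1892)/(0.05*k^2 + 5.53*k + 0.46)^2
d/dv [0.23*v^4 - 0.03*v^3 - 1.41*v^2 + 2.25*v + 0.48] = 0.92*v^3 - 0.09*v^2 - 2.82*v + 2.25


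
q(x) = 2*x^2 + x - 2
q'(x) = 4*x + 1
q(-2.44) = 7.47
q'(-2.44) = -8.76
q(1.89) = 7.03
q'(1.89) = 8.56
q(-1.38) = 0.43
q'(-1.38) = -4.52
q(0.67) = -0.43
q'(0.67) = 3.68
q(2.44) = 12.35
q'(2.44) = 10.76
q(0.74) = -0.16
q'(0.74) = 3.96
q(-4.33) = 31.17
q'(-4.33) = -16.32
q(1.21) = 2.14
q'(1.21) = 5.84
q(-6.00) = 64.00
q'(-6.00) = -23.00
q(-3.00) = 13.00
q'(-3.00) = -11.00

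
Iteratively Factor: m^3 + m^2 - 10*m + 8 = (m - 1)*(m^2 + 2*m - 8) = (m - 1)*(m + 4)*(m - 2)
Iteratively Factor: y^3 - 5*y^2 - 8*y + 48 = (y - 4)*(y^2 - y - 12) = (y - 4)^2*(y + 3)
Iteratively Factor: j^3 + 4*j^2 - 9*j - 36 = (j - 3)*(j^2 + 7*j + 12) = (j - 3)*(j + 4)*(j + 3)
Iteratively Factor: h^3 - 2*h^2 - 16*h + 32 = (h - 4)*(h^2 + 2*h - 8) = (h - 4)*(h + 4)*(h - 2)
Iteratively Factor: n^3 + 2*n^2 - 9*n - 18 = (n + 2)*(n^2 - 9) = (n + 2)*(n + 3)*(n - 3)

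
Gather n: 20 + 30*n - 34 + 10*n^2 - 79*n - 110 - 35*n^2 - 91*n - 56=-25*n^2 - 140*n - 180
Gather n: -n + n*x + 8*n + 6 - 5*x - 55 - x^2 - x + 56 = n*(x + 7) - x^2 - 6*x + 7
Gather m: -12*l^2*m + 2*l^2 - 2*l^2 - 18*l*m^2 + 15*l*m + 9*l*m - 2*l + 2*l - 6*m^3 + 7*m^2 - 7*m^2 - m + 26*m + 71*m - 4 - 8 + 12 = -18*l*m^2 - 6*m^3 + m*(-12*l^2 + 24*l + 96)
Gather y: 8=8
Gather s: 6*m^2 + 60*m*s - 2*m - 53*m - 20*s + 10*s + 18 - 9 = 6*m^2 - 55*m + s*(60*m - 10) + 9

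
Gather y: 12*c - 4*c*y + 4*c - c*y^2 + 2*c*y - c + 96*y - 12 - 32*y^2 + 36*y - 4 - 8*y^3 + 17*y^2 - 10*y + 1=15*c - 8*y^3 + y^2*(-c - 15) + y*(122 - 2*c) - 15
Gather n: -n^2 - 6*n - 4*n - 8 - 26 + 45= -n^2 - 10*n + 11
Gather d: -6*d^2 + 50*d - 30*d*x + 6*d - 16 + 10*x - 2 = -6*d^2 + d*(56 - 30*x) + 10*x - 18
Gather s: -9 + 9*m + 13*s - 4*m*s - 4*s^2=9*m - 4*s^2 + s*(13 - 4*m) - 9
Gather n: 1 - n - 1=-n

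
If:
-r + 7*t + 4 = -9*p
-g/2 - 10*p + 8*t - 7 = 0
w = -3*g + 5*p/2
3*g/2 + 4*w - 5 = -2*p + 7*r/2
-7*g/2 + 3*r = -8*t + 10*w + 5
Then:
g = -2434/30687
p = -24172/30687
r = -39804/10229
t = -1172/10229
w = -53128/30687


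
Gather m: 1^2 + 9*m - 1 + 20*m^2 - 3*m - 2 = 20*m^2 + 6*m - 2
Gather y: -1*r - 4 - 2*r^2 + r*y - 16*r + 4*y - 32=-2*r^2 - 17*r + y*(r + 4) - 36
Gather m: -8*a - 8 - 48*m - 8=-8*a - 48*m - 16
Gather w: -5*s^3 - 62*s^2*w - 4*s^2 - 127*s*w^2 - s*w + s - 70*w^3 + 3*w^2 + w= -5*s^3 - 4*s^2 + s - 70*w^3 + w^2*(3 - 127*s) + w*(-62*s^2 - s + 1)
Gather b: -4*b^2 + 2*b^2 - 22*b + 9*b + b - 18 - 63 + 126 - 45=-2*b^2 - 12*b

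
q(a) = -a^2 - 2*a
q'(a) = -2*a - 2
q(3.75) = -21.56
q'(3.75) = -9.50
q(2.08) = -8.49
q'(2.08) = -6.16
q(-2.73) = -1.99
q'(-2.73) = 3.46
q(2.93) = -14.44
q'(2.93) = -7.86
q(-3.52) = -5.35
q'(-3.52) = 5.04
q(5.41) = -40.09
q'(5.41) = -12.82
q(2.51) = -11.32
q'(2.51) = -7.02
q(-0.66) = 0.88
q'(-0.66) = -0.68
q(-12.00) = -120.00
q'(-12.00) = 22.00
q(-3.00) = -3.00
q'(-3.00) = 4.00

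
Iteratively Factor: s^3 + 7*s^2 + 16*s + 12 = (s + 2)*(s^2 + 5*s + 6) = (s + 2)^2*(s + 3)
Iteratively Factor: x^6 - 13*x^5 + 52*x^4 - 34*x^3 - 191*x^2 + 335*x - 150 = (x + 2)*(x^5 - 15*x^4 + 82*x^3 - 198*x^2 + 205*x - 75) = (x - 5)*(x + 2)*(x^4 - 10*x^3 + 32*x^2 - 38*x + 15) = (x - 5)*(x - 1)*(x + 2)*(x^3 - 9*x^2 + 23*x - 15) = (x - 5)^2*(x - 1)*(x + 2)*(x^2 - 4*x + 3) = (x - 5)^2*(x - 1)^2*(x + 2)*(x - 3)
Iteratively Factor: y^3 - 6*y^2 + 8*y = (y - 2)*(y^2 - 4*y) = y*(y - 2)*(y - 4)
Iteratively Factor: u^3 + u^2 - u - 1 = (u + 1)*(u^2 - 1) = (u + 1)^2*(u - 1)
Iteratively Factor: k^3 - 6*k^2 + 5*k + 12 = (k - 3)*(k^2 - 3*k - 4) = (k - 3)*(k + 1)*(k - 4)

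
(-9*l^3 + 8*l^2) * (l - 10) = -9*l^4 + 98*l^3 - 80*l^2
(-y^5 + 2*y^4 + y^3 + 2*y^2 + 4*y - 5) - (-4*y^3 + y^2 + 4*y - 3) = -y^5 + 2*y^4 + 5*y^3 + y^2 - 2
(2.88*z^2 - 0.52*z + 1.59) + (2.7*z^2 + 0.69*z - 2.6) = 5.58*z^2 + 0.17*z - 1.01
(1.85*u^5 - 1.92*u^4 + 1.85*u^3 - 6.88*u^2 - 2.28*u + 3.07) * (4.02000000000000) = 7.437*u^5 - 7.7184*u^4 + 7.437*u^3 - 27.6576*u^2 - 9.1656*u + 12.3414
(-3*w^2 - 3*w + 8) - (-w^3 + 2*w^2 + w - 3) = w^3 - 5*w^2 - 4*w + 11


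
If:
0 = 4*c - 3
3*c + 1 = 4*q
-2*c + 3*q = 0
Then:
No Solution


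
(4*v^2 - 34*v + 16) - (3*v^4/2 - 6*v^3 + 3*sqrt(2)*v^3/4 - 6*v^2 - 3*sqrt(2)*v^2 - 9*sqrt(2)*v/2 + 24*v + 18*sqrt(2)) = -3*v^4/2 - 3*sqrt(2)*v^3/4 + 6*v^3 + 3*sqrt(2)*v^2 + 10*v^2 - 58*v + 9*sqrt(2)*v/2 - 18*sqrt(2) + 16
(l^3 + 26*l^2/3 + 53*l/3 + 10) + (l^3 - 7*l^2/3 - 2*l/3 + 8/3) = 2*l^3 + 19*l^2/3 + 17*l + 38/3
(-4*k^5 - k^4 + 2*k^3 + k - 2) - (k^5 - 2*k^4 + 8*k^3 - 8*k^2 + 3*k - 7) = -5*k^5 + k^4 - 6*k^3 + 8*k^2 - 2*k + 5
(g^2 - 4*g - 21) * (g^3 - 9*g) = g^5 - 4*g^4 - 30*g^3 + 36*g^2 + 189*g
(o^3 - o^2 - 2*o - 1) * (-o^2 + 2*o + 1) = -o^5 + 3*o^4 + o^3 - 4*o^2 - 4*o - 1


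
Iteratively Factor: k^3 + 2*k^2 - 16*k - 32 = (k - 4)*(k^2 + 6*k + 8) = (k - 4)*(k + 4)*(k + 2)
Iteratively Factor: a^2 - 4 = (a - 2)*(a + 2)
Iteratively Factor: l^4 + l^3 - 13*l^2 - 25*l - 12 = (l + 3)*(l^3 - 2*l^2 - 7*l - 4) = (l + 1)*(l + 3)*(l^2 - 3*l - 4) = (l + 1)^2*(l + 3)*(l - 4)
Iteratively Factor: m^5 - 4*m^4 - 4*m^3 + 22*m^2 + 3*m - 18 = (m + 2)*(m^4 - 6*m^3 + 8*m^2 + 6*m - 9) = (m - 1)*(m + 2)*(m^3 - 5*m^2 + 3*m + 9) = (m - 1)*(m + 1)*(m + 2)*(m^2 - 6*m + 9) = (m - 3)*(m - 1)*(m + 1)*(m + 2)*(m - 3)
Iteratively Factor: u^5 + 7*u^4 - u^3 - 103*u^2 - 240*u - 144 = (u + 1)*(u^4 + 6*u^3 - 7*u^2 - 96*u - 144) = (u + 1)*(u + 4)*(u^3 + 2*u^2 - 15*u - 36) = (u - 4)*(u + 1)*(u + 4)*(u^2 + 6*u + 9) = (u - 4)*(u + 1)*(u + 3)*(u + 4)*(u + 3)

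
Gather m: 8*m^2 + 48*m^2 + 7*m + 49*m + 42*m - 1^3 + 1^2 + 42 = 56*m^2 + 98*m + 42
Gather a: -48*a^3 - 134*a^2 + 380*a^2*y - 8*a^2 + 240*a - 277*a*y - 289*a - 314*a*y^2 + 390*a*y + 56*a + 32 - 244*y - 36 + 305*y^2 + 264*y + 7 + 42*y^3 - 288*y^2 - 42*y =-48*a^3 + a^2*(380*y - 142) + a*(-314*y^2 + 113*y + 7) + 42*y^3 + 17*y^2 - 22*y + 3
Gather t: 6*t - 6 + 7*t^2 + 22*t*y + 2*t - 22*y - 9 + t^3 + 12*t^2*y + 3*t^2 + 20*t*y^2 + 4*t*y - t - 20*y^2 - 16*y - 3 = t^3 + t^2*(12*y + 10) + t*(20*y^2 + 26*y + 7) - 20*y^2 - 38*y - 18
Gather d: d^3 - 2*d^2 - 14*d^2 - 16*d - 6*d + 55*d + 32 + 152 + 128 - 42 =d^3 - 16*d^2 + 33*d + 270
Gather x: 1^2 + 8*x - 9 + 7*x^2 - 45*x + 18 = 7*x^2 - 37*x + 10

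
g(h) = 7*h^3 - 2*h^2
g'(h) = 21*h^2 - 4*h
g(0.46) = 0.26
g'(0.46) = 2.60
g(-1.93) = -57.77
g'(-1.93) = 85.94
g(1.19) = 8.96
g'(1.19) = 24.98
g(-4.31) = -597.59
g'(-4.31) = 407.34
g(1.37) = 14.25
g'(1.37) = 33.93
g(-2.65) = -144.31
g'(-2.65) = 158.07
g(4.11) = 452.20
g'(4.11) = 338.29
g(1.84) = 36.84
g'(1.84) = 63.74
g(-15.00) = -24075.00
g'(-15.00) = 4785.00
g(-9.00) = -5265.00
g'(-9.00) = 1737.00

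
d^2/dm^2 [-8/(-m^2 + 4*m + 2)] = 16*(m^2 - 4*m - 4*(m - 2)^2 - 2)/(-m^2 + 4*m + 2)^3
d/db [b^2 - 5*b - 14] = 2*b - 5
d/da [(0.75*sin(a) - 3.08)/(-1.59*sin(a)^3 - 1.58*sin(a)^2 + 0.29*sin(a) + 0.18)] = (2.385*sin(a)^3 - 13.5066*sin(a)^2 - 9.7328*sin(a) + 1.0282)*cos(a)/(2.5281*sin(a)^6 + 5.0244*sin(a)^5 + 1.5742*sin(a)^4 - 1.4888*sin(a)^3 - 0.4847*sin(a)^2 + 0.1044*sin(a) + 0.0324)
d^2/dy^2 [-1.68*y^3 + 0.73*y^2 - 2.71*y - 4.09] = 1.46 - 10.08*y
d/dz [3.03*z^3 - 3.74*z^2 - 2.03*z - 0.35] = 9.09*z^2 - 7.48*z - 2.03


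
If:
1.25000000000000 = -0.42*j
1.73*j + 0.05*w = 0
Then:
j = -2.98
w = 102.98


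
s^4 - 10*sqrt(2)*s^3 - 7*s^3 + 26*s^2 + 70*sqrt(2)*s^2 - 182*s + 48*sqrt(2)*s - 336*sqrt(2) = (s - 7)*(s - 8*sqrt(2))*(s - 3*sqrt(2))*(s + sqrt(2))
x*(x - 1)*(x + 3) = x^3 + 2*x^2 - 3*x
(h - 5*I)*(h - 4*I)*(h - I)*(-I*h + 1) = -I*h^4 - 9*h^3 + 19*I*h^2 - 9*h + 20*I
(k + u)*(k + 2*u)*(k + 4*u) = k^3 + 7*k^2*u + 14*k*u^2 + 8*u^3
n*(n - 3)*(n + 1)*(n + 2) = n^4 - 7*n^2 - 6*n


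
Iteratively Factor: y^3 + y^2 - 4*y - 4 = (y + 1)*(y^2 - 4) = (y - 2)*(y + 1)*(y + 2)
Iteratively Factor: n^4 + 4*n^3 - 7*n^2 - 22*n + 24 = (n + 3)*(n^3 + n^2 - 10*n + 8) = (n - 2)*(n + 3)*(n^2 + 3*n - 4) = (n - 2)*(n + 3)*(n + 4)*(n - 1)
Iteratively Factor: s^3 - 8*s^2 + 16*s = (s - 4)*(s^2 - 4*s) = s*(s - 4)*(s - 4)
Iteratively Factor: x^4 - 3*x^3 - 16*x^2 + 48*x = (x - 4)*(x^3 + x^2 - 12*x) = x*(x - 4)*(x^2 + x - 12) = x*(x - 4)*(x + 4)*(x - 3)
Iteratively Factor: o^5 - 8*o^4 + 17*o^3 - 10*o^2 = (o)*(o^4 - 8*o^3 + 17*o^2 - 10*o) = o*(o - 1)*(o^3 - 7*o^2 + 10*o) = o*(o - 5)*(o - 1)*(o^2 - 2*o) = o*(o - 5)*(o - 2)*(o - 1)*(o)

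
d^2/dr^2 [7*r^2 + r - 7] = 14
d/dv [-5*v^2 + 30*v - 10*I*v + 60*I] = -10*v + 30 - 10*I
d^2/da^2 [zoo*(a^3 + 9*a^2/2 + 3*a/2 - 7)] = zoo*(a + 1)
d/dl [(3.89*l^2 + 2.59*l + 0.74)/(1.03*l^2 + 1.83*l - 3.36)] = (4.451*l^2 - 27.6652*l - 10.0566)/(1.0609*l^4 + 3.7698*l^3 - 3.5727*l^2 - 12.2976*l + 11.2896)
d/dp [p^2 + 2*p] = 2*p + 2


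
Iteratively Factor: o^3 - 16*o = (o)*(o^2 - 16) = o*(o + 4)*(o - 4)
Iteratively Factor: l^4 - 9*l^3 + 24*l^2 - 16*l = (l)*(l^3 - 9*l^2 + 24*l - 16) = l*(l - 4)*(l^2 - 5*l + 4) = l*(l - 4)*(l - 1)*(l - 4)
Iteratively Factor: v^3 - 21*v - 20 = (v - 5)*(v^2 + 5*v + 4) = (v - 5)*(v + 4)*(v + 1)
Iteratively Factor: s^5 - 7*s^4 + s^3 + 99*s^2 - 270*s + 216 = (s - 3)*(s^4 - 4*s^3 - 11*s^2 + 66*s - 72) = (s - 3)*(s + 4)*(s^3 - 8*s^2 + 21*s - 18) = (s - 3)^2*(s + 4)*(s^2 - 5*s + 6) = (s - 3)^2*(s - 2)*(s + 4)*(s - 3)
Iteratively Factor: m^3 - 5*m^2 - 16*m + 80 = (m - 5)*(m^2 - 16) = (m - 5)*(m - 4)*(m + 4)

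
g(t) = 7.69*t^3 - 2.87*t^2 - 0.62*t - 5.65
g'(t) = 23.07*t^2 - 5.74*t - 0.62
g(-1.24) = -23.96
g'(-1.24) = 41.97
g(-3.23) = -292.73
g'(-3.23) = 258.61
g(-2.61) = -160.31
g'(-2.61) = 171.52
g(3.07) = 187.90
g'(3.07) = 199.19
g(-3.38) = -333.29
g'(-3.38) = 282.34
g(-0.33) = -6.03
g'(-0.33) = 3.79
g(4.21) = 514.69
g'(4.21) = 384.11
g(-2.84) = -203.19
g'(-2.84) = 201.75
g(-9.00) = -5838.55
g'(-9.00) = 1919.71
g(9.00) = 5362.31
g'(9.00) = 1816.39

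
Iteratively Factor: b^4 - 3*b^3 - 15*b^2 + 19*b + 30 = (b - 5)*(b^3 + 2*b^2 - 5*b - 6) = (b - 5)*(b + 1)*(b^2 + b - 6) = (b - 5)*(b - 2)*(b + 1)*(b + 3)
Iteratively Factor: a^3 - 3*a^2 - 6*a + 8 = (a - 1)*(a^2 - 2*a - 8) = (a - 1)*(a + 2)*(a - 4)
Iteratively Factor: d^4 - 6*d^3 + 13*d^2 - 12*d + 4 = (d - 2)*(d^3 - 4*d^2 + 5*d - 2) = (d - 2)^2*(d^2 - 2*d + 1) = (d - 2)^2*(d - 1)*(d - 1)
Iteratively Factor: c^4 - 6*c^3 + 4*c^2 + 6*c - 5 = (c + 1)*(c^3 - 7*c^2 + 11*c - 5) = (c - 1)*(c + 1)*(c^2 - 6*c + 5) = (c - 1)^2*(c + 1)*(c - 5)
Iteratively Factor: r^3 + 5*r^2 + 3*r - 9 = (r - 1)*(r^2 + 6*r + 9) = (r - 1)*(r + 3)*(r + 3)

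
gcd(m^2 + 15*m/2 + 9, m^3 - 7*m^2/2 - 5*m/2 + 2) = 1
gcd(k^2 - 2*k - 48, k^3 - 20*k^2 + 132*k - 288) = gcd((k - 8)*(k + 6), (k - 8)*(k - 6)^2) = k - 8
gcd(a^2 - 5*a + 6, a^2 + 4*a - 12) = a - 2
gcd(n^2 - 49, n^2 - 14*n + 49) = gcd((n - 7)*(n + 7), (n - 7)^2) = n - 7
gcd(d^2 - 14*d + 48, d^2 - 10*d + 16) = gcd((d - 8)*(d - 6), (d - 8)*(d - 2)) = d - 8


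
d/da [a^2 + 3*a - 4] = 2*a + 3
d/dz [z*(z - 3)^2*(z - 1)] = 4*z^3 - 21*z^2 + 30*z - 9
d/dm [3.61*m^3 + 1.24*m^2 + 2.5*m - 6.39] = 10.83*m^2 + 2.48*m + 2.5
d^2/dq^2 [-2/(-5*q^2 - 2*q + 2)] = 4*(-25*q^2 - 10*q + 4*(5*q + 1)^2 + 10)/(5*q^2 + 2*q - 2)^3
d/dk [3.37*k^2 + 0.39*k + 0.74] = 6.74*k + 0.39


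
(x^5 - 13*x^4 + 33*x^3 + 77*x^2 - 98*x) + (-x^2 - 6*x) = x^5 - 13*x^4 + 33*x^3 + 76*x^2 - 104*x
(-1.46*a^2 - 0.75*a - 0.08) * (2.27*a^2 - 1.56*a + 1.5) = -3.3142*a^4 + 0.5751*a^3 - 1.2016*a^2 - 1.0002*a - 0.12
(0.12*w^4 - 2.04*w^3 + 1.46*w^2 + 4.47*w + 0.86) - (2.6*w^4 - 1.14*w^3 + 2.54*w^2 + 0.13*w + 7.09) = -2.48*w^4 - 0.9*w^3 - 1.08*w^2 + 4.34*w - 6.23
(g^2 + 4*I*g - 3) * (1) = g^2 + 4*I*g - 3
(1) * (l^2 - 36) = l^2 - 36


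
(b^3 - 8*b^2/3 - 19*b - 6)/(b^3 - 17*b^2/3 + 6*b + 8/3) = (b^2 - 3*b - 18)/(b^2 - 6*b + 8)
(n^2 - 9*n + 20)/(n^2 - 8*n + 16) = (n - 5)/(n - 4)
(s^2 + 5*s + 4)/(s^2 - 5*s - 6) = (s + 4)/(s - 6)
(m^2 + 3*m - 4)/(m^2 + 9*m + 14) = (m^2 + 3*m - 4)/(m^2 + 9*m + 14)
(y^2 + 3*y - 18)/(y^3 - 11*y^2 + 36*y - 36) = (y + 6)/(y^2 - 8*y + 12)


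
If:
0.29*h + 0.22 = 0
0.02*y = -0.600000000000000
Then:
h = -0.76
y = -30.00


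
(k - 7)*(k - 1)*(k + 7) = k^3 - k^2 - 49*k + 49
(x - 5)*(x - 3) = x^2 - 8*x + 15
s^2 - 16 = (s - 4)*(s + 4)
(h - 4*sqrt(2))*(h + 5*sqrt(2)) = h^2 + sqrt(2)*h - 40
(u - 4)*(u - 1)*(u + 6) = u^3 + u^2 - 26*u + 24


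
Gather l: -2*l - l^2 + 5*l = -l^2 + 3*l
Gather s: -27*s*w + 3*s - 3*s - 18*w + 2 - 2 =-27*s*w - 18*w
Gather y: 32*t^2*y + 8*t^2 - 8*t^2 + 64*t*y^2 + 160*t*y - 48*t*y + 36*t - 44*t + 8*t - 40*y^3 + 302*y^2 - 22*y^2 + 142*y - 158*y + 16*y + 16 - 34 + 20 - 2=-40*y^3 + y^2*(64*t + 280) + y*(32*t^2 + 112*t)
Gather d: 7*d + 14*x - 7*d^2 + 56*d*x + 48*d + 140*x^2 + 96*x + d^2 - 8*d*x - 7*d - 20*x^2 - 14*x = -6*d^2 + d*(48*x + 48) + 120*x^2 + 96*x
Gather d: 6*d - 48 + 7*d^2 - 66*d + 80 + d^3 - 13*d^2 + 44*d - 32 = d^3 - 6*d^2 - 16*d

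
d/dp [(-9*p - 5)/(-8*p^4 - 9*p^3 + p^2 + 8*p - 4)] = (72*p^4 + 81*p^3 - 9*p^2 - 72*p - (9*p + 5)*(32*p^3 + 27*p^2 - 2*p - 8) + 36)/(8*p^4 + 9*p^3 - p^2 - 8*p + 4)^2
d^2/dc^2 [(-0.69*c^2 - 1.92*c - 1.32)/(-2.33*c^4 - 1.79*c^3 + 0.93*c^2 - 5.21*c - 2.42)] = (22.475646*c^8 + 142.348554*c^7 + 278.858844*c^6 + 76.59486*c^5 - 291.739122*c^4 - 255.234114*c^3 - 99.091476*c^2 - 46.75572*c + 37.268352)/(12.649337*c^12 + 29.153193*c^11 + 7.250028*c^10 + 67.31654*c^9 + 166.896108*c^8 + 47.545866*c^7 + 128.692758*c^6 + 311.373396*c^5 + 106.895439*c^4 + 102.515873*c^3 + 180.72681*c^2 + 91.535532*c + 14.172488)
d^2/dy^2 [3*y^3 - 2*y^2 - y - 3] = 18*y - 4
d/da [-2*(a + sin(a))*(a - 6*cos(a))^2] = 2*(a - 6*cos(a))*(-2*(a + sin(a))*(6*sin(a) + 1) - (a - 6*cos(a))*(cos(a) + 1))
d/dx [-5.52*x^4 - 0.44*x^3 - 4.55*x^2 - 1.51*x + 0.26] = -22.08*x^3 - 1.32*x^2 - 9.1*x - 1.51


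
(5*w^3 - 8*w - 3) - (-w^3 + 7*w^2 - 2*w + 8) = 6*w^3 - 7*w^2 - 6*w - 11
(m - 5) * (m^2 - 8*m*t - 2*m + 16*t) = m^3 - 8*m^2*t - 7*m^2 + 56*m*t + 10*m - 80*t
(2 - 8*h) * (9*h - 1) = -72*h^2 + 26*h - 2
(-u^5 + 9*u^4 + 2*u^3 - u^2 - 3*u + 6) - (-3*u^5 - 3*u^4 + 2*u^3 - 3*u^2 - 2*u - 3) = 2*u^5 + 12*u^4 + 2*u^2 - u + 9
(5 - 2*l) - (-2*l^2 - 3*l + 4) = 2*l^2 + l + 1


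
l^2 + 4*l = l*(l + 4)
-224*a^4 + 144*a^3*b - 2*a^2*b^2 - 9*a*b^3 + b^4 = (-7*a + b)*(-4*a + b)*(-2*a + b)*(4*a + b)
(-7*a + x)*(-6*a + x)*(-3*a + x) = -126*a^3 + 81*a^2*x - 16*a*x^2 + x^3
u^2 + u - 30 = (u - 5)*(u + 6)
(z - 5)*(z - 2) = z^2 - 7*z + 10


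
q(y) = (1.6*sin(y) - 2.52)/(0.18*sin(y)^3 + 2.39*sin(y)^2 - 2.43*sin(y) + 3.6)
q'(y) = (1.6*sin(y) - 2.52)*(-0.54*sin(y)^2*cos(y) - 4.78*sin(y)*cos(y) + 2.43*cos(y))/(0.18*sin(y)^3 + 2.39*sin(y)^2 - 2.43*sin(y) + 3.6)^2 + 1.6*cos(y)/(0.18*sin(y)^3 + 2.39*sin(y)^2 - 2.43*sin(y) + 3.6)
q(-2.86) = -0.67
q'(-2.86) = 0.19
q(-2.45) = -0.58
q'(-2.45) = 0.19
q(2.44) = -0.48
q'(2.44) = -0.50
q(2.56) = -0.54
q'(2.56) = -0.50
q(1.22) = -0.28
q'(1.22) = 0.22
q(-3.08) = -0.70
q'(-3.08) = 0.08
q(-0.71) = -0.58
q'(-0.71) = -0.18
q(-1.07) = -0.53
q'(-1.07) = -0.11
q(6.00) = -0.67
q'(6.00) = -0.19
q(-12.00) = -0.55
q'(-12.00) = 0.49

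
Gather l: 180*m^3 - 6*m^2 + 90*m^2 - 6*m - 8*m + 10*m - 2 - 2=180*m^3 + 84*m^2 - 4*m - 4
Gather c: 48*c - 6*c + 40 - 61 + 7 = 42*c - 14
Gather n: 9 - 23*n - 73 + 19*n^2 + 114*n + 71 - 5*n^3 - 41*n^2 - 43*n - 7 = -5*n^3 - 22*n^2 + 48*n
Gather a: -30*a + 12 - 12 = -30*a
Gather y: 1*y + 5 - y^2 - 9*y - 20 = -y^2 - 8*y - 15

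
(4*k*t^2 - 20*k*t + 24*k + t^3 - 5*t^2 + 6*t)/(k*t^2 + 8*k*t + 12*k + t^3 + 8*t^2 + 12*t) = (4*k*t^2 - 20*k*t + 24*k + t^3 - 5*t^2 + 6*t)/(k*t^2 + 8*k*t + 12*k + t^3 + 8*t^2 + 12*t)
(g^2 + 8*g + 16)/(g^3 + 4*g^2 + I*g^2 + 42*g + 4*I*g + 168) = (g + 4)/(g^2 + I*g + 42)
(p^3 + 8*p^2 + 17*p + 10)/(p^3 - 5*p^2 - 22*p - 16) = (p + 5)/(p - 8)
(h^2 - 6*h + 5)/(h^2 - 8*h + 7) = (h - 5)/(h - 7)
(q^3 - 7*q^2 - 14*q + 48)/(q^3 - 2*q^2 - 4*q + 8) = (q^2 - 5*q - 24)/(q^2 - 4)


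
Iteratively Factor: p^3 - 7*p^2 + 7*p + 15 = (p + 1)*(p^2 - 8*p + 15) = (p - 3)*(p + 1)*(p - 5)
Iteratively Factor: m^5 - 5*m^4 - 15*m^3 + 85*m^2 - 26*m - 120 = (m - 3)*(m^4 - 2*m^3 - 21*m^2 + 22*m + 40) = (m - 3)*(m + 1)*(m^3 - 3*m^2 - 18*m + 40) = (m - 3)*(m + 1)*(m + 4)*(m^2 - 7*m + 10) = (m - 5)*(m - 3)*(m + 1)*(m + 4)*(m - 2)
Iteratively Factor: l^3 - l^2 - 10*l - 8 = (l + 1)*(l^2 - 2*l - 8) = (l - 4)*(l + 1)*(l + 2)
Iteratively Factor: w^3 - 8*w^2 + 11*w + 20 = (w + 1)*(w^2 - 9*w + 20) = (w - 4)*(w + 1)*(w - 5)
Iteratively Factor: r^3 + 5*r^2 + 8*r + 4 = (r + 2)*(r^2 + 3*r + 2) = (r + 1)*(r + 2)*(r + 2)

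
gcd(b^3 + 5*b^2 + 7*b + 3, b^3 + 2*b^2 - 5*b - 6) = b^2 + 4*b + 3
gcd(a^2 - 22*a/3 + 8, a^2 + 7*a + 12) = 1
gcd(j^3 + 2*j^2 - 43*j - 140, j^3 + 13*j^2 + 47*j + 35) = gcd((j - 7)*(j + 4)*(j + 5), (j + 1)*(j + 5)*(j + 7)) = j + 5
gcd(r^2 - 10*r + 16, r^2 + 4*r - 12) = r - 2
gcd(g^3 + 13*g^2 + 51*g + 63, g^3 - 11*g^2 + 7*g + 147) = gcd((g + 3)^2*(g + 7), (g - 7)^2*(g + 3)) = g + 3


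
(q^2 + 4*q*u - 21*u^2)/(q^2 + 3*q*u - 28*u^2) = (q - 3*u)/(q - 4*u)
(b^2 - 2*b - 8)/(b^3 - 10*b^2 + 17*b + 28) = (b + 2)/(b^2 - 6*b - 7)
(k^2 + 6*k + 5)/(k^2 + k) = (k + 5)/k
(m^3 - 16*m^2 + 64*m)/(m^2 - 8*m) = m - 8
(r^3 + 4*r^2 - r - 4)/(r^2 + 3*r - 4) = r + 1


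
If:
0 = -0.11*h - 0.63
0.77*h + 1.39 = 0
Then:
No Solution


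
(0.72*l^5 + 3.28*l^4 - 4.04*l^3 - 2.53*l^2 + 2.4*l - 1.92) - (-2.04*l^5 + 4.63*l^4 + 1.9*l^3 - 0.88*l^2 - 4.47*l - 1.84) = 2.76*l^5 - 1.35*l^4 - 5.94*l^3 - 1.65*l^2 + 6.87*l - 0.0799999999999998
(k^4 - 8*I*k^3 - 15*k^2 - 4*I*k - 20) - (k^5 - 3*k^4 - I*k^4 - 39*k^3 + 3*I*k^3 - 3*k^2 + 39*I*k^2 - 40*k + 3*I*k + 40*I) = -k^5 + 4*k^4 + I*k^4 + 39*k^3 - 11*I*k^3 - 12*k^2 - 39*I*k^2 + 40*k - 7*I*k - 20 - 40*I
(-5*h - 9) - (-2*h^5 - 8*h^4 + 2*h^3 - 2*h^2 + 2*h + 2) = 2*h^5 + 8*h^4 - 2*h^3 + 2*h^2 - 7*h - 11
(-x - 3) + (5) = 2 - x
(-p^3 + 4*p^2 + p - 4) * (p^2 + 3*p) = -p^5 + p^4 + 13*p^3 - p^2 - 12*p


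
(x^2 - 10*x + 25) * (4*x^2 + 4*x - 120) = 4*x^4 - 36*x^3 - 60*x^2 + 1300*x - 3000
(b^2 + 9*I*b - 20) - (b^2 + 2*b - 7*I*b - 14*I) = -2*b + 16*I*b - 20 + 14*I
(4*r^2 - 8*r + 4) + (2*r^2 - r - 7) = 6*r^2 - 9*r - 3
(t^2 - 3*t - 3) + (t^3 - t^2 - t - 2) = t^3 - 4*t - 5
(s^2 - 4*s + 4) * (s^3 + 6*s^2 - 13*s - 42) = s^5 + 2*s^4 - 33*s^3 + 34*s^2 + 116*s - 168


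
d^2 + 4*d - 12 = (d - 2)*(d + 6)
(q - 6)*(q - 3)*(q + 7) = q^3 - 2*q^2 - 45*q + 126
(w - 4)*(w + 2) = w^2 - 2*w - 8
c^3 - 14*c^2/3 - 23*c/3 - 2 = (c - 6)*(c + 1/3)*(c + 1)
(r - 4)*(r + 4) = r^2 - 16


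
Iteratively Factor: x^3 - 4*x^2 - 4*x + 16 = (x + 2)*(x^2 - 6*x + 8) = (x - 4)*(x + 2)*(x - 2)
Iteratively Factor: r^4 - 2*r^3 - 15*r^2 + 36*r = (r - 3)*(r^3 + r^2 - 12*r) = r*(r - 3)*(r^2 + r - 12) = r*(r - 3)*(r + 4)*(r - 3)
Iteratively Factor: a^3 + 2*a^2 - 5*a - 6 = (a + 3)*(a^2 - a - 2) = (a - 2)*(a + 3)*(a + 1)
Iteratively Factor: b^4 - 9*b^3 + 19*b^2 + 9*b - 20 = (b + 1)*(b^3 - 10*b^2 + 29*b - 20) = (b - 1)*(b + 1)*(b^2 - 9*b + 20) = (b - 5)*(b - 1)*(b + 1)*(b - 4)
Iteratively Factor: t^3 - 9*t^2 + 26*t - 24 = (t - 2)*(t^2 - 7*t + 12) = (t - 3)*(t - 2)*(t - 4)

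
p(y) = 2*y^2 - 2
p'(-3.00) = -12.00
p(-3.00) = 16.00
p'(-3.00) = -12.00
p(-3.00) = 16.00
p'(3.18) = 12.72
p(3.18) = 18.22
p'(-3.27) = -13.08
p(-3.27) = 19.39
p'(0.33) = 1.32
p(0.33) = -1.78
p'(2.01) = 8.04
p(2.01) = 6.08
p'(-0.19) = -0.76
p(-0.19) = -1.93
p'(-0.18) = -0.72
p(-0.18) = -1.94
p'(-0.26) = -1.04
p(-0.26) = -1.86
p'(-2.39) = -9.56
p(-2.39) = 9.42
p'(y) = 4*y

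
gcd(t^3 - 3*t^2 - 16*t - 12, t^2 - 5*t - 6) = t^2 - 5*t - 6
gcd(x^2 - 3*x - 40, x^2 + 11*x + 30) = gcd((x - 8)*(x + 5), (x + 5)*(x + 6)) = x + 5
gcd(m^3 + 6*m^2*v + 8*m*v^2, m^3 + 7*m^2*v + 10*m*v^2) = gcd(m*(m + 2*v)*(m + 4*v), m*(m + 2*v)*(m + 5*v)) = m^2 + 2*m*v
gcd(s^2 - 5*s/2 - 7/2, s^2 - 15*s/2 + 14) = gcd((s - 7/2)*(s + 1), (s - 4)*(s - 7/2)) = s - 7/2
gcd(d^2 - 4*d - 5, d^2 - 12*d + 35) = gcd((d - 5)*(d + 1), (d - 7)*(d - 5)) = d - 5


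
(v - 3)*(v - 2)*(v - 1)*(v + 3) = v^4 - 3*v^3 - 7*v^2 + 27*v - 18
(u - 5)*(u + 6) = u^2 + u - 30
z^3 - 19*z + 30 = (z - 3)*(z - 2)*(z + 5)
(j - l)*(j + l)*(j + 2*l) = j^3 + 2*j^2*l - j*l^2 - 2*l^3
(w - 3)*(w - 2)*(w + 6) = w^3 + w^2 - 24*w + 36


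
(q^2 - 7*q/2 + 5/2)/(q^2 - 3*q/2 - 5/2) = (q - 1)/(q + 1)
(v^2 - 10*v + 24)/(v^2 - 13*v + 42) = (v - 4)/(v - 7)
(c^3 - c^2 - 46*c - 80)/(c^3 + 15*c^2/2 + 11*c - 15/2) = 2*(c^2 - 6*c - 16)/(2*c^2 + 5*c - 3)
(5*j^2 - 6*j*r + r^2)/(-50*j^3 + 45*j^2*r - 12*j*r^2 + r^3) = (-j + r)/(10*j^2 - 7*j*r + r^2)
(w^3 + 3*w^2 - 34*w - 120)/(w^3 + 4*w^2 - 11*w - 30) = (w^2 - 2*w - 24)/(w^2 - w - 6)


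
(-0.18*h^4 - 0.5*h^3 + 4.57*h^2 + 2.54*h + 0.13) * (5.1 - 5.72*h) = 1.0296*h^5 + 1.942*h^4 - 28.6904*h^3 + 8.7782*h^2 + 12.2104*h + 0.663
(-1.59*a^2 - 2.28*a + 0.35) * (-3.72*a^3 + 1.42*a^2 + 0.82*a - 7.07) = 5.9148*a^5 + 6.2238*a^4 - 5.8434*a^3 + 9.8687*a^2 + 16.4066*a - 2.4745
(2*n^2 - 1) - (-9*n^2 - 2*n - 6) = 11*n^2 + 2*n + 5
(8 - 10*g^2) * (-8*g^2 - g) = 80*g^4 + 10*g^3 - 64*g^2 - 8*g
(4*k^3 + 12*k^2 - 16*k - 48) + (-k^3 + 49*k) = 3*k^3 + 12*k^2 + 33*k - 48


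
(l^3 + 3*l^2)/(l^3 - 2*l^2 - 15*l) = l/(l - 5)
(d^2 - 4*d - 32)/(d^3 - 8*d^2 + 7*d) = (d^2 - 4*d - 32)/(d*(d^2 - 8*d + 7))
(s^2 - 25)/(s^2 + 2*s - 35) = (s + 5)/(s + 7)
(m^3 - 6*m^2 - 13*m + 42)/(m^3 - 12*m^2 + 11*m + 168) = (m - 2)/(m - 8)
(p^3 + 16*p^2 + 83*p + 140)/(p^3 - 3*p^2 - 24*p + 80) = (p^2 + 11*p + 28)/(p^2 - 8*p + 16)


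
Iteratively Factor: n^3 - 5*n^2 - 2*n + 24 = (n - 4)*(n^2 - n - 6) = (n - 4)*(n - 3)*(n + 2)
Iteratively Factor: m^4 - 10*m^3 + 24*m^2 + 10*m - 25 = (m - 5)*(m^3 - 5*m^2 - m + 5) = (m - 5)*(m + 1)*(m^2 - 6*m + 5) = (m - 5)^2*(m + 1)*(m - 1)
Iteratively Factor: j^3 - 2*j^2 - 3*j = (j)*(j^2 - 2*j - 3) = j*(j - 3)*(j + 1)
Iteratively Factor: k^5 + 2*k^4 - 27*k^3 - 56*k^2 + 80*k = (k)*(k^4 + 2*k^3 - 27*k^2 - 56*k + 80) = k*(k + 4)*(k^3 - 2*k^2 - 19*k + 20) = k*(k - 1)*(k + 4)*(k^2 - k - 20) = k*(k - 5)*(k - 1)*(k + 4)*(k + 4)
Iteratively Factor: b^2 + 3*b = (b)*(b + 3)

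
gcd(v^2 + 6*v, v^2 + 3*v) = v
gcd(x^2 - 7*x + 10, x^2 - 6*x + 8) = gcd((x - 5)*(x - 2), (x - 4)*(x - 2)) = x - 2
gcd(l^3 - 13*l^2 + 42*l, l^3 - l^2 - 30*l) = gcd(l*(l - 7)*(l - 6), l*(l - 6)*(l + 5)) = l^2 - 6*l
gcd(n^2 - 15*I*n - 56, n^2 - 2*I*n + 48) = n - 8*I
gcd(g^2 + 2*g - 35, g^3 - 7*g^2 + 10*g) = g - 5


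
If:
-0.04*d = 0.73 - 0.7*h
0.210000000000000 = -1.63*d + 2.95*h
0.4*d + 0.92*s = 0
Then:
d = 1.96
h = 1.15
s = -0.85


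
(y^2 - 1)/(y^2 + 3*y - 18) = (y^2 - 1)/(y^2 + 3*y - 18)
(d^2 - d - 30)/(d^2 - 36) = (d + 5)/(d + 6)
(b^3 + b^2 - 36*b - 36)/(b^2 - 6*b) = b + 7 + 6/b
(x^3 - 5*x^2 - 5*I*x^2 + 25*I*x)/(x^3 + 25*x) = (x - 5)/(x + 5*I)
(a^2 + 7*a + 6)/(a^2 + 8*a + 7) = (a + 6)/(a + 7)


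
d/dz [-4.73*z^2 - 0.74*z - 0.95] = -9.46*z - 0.74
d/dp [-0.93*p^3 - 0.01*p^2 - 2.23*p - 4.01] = -2.79*p^2 - 0.02*p - 2.23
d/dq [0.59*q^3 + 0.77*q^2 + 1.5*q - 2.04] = 1.77*q^2 + 1.54*q + 1.5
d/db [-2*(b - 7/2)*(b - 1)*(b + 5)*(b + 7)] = -8*b^3 - 45*b^2 + 62*b + 231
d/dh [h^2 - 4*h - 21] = 2*h - 4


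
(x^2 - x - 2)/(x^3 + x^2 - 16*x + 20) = (x + 1)/(x^2 + 3*x - 10)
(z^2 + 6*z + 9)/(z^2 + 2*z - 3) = (z + 3)/(z - 1)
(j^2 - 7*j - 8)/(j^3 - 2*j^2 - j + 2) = (j - 8)/(j^2 - 3*j + 2)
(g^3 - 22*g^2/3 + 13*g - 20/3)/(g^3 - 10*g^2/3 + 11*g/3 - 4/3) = (g - 5)/(g - 1)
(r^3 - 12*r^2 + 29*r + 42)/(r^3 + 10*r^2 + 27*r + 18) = (r^2 - 13*r + 42)/(r^2 + 9*r + 18)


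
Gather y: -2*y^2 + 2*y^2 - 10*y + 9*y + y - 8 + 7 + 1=0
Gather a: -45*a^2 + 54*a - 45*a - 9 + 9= -45*a^2 + 9*a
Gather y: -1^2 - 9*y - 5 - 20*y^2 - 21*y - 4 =-20*y^2 - 30*y - 10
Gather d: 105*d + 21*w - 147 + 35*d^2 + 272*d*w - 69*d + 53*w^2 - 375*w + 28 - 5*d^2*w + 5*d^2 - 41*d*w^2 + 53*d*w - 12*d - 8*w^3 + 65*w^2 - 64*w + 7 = d^2*(40 - 5*w) + d*(-41*w^2 + 325*w + 24) - 8*w^3 + 118*w^2 - 418*w - 112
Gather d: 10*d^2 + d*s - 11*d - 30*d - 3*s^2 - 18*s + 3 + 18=10*d^2 + d*(s - 41) - 3*s^2 - 18*s + 21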